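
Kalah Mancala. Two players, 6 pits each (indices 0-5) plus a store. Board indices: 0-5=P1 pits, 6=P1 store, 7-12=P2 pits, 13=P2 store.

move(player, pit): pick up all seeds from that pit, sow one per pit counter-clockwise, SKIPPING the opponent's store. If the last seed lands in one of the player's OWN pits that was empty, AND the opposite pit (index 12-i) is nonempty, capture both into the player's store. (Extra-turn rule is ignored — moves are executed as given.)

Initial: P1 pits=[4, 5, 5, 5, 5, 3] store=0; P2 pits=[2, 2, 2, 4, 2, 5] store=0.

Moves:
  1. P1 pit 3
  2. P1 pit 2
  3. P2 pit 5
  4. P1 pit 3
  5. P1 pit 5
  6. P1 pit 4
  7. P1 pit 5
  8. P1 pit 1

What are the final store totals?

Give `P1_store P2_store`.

Answer: 6 1

Derivation:
Move 1: P1 pit3 -> P1=[4,5,5,0,6,4](1) P2=[3,3,2,4,2,5](0)
Move 2: P1 pit2 -> P1=[4,5,0,1,7,5](2) P2=[4,3,2,4,2,5](0)
Move 3: P2 pit5 -> P1=[5,6,1,2,7,5](2) P2=[4,3,2,4,2,0](1)
Move 4: P1 pit3 -> P1=[5,6,1,0,8,6](2) P2=[4,3,2,4,2,0](1)
Move 5: P1 pit5 -> P1=[5,6,1,0,8,0](3) P2=[5,4,3,5,3,0](1)
Move 6: P1 pit4 -> P1=[5,6,1,0,0,1](4) P2=[6,5,4,6,4,1](1)
Move 7: P1 pit5 -> P1=[5,6,1,0,0,0](5) P2=[6,5,4,6,4,1](1)
Move 8: P1 pit1 -> P1=[5,0,2,1,1,1](6) P2=[7,5,4,6,4,1](1)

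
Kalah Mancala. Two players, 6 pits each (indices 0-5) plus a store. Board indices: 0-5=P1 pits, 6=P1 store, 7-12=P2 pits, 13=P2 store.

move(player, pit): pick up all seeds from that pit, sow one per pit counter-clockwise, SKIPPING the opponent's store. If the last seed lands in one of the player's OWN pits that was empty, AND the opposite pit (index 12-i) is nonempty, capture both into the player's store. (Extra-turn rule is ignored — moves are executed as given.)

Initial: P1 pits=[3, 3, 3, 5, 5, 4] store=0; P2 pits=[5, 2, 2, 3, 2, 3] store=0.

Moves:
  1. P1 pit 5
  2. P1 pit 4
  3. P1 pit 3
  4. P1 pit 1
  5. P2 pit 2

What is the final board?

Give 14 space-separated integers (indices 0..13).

Answer: 3 0 4 1 2 2 3 8 5 0 4 3 4 1

Derivation:
Move 1: P1 pit5 -> P1=[3,3,3,5,5,0](1) P2=[6,3,3,3,2,3](0)
Move 2: P1 pit4 -> P1=[3,3,3,5,0,1](2) P2=[7,4,4,3,2,3](0)
Move 3: P1 pit3 -> P1=[3,3,3,0,1,2](3) P2=[8,5,4,3,2,3](0)
Move 4: P1 pit1 -> P1=[3,0,4,1,2,2](3) P2=[8,5,4,3,2,3](0)
Move 5: P2 pit2 -> P1=[3,0,4,1,2,2](3) P2=[8,5,0,4,3,4](1)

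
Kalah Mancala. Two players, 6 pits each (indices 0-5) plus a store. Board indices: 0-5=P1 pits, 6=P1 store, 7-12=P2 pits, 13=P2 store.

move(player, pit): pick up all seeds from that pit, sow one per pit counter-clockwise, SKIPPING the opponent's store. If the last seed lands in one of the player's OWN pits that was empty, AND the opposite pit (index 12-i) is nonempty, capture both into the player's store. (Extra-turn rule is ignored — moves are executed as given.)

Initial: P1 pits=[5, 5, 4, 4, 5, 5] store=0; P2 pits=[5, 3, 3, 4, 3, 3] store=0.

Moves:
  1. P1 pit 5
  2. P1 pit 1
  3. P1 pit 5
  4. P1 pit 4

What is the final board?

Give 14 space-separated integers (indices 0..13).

Answer: 5 0 5 5 0 1 4 7 5 5 6 3 3 0

Derivation:
Move 1: P1 pit5 -> P1=[5,5,4,4,5,0](1) P2=[6,4,4,5,3,3](0)
Move 2: P1 pit1 -> P1=[5,0,5,5,6,1](2) P2=[6,4,4,5,3,3](0)
Move 3: P1 pit5 -> P1=[5,0,5,5,6,0](3) P2=[6,4,4,5,3,3](0)
Move 4: P1 pit4 -> P1=[5,0,5,5,0,1](4) P2=[7,5,5,6,3,3](0)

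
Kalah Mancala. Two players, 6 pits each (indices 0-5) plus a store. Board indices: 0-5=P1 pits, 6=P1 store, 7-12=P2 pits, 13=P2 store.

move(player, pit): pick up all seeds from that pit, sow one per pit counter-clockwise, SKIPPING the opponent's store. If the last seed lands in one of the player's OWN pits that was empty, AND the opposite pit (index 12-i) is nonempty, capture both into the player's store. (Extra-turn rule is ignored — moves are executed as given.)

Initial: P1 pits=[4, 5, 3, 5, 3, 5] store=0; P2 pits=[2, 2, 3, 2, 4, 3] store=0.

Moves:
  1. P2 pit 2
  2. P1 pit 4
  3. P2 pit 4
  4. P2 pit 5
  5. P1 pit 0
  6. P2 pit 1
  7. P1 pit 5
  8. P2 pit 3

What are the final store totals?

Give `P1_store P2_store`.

Move 1: P2 pit2 -> P1=[4,5,3,5,3,5](0) P2=[2,2,0,3,5,4](0)
Move 2: P1 pit4 -> P1=[4,5,3,5,0,6](1) P2=[3,2,0,3,5,4](0)
Move 3: P2 pit4 -> P1=[5,6,4,5,0,6](1) P2=[3,2,0,3,0,5](1)
Move 4: P2 pit5 -> P1=[6,7,5,6,0,6](1) P2=[3,2,0,3,0,0](2)
Move 5: P1 pit0 -> P1=[0,8,6,7,1,7](2) P2=[3,2,0,3,0,0](2)
Move 6: P2 pit1 -> P1=[0,8,6,7,1,7](2) P2=[3,0,1,4,0,0](2)
Move 7: P1 pit5 -> P1=[0,8,6,7,1,0](3) P2=[4,1,2,5,1,1](2)
Move 8: P2 pit3 -> P1=[1,9,6,7,1,0](3) P2=[4,1,2,0,2,2](3)

Answer: 3 3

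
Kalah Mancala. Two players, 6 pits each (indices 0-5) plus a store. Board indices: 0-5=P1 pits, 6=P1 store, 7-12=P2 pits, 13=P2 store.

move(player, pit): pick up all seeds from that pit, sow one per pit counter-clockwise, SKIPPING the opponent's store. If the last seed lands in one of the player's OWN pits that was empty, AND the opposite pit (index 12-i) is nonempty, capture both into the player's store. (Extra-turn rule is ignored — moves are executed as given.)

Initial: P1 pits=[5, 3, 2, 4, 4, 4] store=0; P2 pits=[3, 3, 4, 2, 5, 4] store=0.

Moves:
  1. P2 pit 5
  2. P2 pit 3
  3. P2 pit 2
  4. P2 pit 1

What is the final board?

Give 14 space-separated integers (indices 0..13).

Move 1: P2 pit5 -> P1=[6,4,3,4,4,4](0) P2=[3,3,4,2,5,0](1)
Move 2: P2 pit3 -> P1=[0,4,3,4,4,4](0) P2=[3,3,4,0,6,0](8)
Move 3: P2 pit2 -> P1=[0,4,3,4,4,4](0) P2=[3,3,0,1,7,1](9)
Move 4: P2 pit1 -> P1=[0,4,3,4,4,4](0) P2=[3,0,1,2,8,1](9)

Answer: 0 4 3 4 4 4 0 3 0 1 2 8 1 9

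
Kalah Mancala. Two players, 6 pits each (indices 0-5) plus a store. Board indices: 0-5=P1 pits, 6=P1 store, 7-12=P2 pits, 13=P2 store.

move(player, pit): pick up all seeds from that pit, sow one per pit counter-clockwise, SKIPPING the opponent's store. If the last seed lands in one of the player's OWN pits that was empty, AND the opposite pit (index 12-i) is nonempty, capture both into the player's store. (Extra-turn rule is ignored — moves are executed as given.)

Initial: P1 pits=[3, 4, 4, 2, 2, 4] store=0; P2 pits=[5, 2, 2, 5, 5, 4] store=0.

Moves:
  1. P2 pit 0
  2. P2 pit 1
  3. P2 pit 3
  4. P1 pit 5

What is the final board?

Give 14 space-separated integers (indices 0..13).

Answer: 4 5 5 3 2 0 1 1 1 5 0 8 6 1

Derivation:
Move 1: P2 pit0 -> P1=[3,4,4,2,2,4](0) P2=[0,3,3,6,6,5](0)
Move 2: P2 pit1 -> P1=[3,4,4,2,2,4](0) P2=[0,0,4,7,7,5](0)
Move 3: P2 pit3 -> P1=[4,5,5,3,2,4](0) P2=[0,0,4,0,8,6](1)
Move 4: P1 pit5 -> P1=[4,5,5,3,2,0](1) P2=[1,1,5,0,8,6](1)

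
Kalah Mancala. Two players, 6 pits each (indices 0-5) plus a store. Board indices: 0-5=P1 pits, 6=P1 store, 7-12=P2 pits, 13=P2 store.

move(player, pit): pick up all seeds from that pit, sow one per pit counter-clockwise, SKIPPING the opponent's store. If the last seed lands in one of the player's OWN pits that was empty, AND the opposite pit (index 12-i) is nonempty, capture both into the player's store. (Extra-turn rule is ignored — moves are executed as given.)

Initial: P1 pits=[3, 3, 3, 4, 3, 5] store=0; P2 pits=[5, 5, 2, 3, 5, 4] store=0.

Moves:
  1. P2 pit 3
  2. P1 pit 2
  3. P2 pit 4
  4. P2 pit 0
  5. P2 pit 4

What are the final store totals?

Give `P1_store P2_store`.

Move 1: P2 pit3 -> P1=[3,3,3,4,3,5](0) P2=[5,5,2,0,6,5](1)
Move 2: P1 pit2 -> P1=[3,3,0,5,4,6](0) P2=[5,5,2,0,6,5](1)
Move 3: P2 pit4 -> P1=[4,4,1,6,4,6](0) P2=[5,5,2,0,0,6](2)
Move 4: P2 pit0 -> P1=[4,4,1,6,4,6](0) P2=[0,6,3,1,1,7](2)
Move 5: P2 pit4 -> P1=[4,4,1,6,4,6](0) P2=[0,6,3,1,0,8](2)

Answer: 0 2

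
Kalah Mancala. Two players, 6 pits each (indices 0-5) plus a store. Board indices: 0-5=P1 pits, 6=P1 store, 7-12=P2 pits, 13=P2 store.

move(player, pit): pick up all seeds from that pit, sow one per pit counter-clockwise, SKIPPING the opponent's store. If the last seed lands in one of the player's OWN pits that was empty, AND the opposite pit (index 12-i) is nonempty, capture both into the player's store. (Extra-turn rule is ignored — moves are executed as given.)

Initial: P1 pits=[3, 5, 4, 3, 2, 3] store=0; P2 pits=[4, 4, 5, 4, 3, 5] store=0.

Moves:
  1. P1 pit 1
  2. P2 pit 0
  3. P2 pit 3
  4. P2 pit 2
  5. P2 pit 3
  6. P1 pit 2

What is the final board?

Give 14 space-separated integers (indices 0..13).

Answer: 5 2 0 5 4 5 2 1 5 0 0 7 7 2

Derivation:
Move 1: P1 pit1 -> P1=[3,0,5,4,3,4](1) P2=[4,4,5,4,3,5](0)
Move 2: P2 pit0 -> P1=[3,0,5,4,3,4](1) P2=[0,5,6,5,4,5](0)
Move 3: P2 pit3 -> P1=[4,1,5,4,3,4](1) P2=[0,5,6,0,5,6](1)
Move 4: P2 pit2 -> P1=[5,2,5,4,3,4](1) P2=[0,5,0,1,6,7](2)
Move 5: P2 pit3 -> P1=[5,2,5,4,3,4](1) P2=[0,5,0,0,7,7](2)
Move 6: P1 pit2 -> P1=[5,2,0,5,4,5](2) P2=[1,5,0,0,7,7](2)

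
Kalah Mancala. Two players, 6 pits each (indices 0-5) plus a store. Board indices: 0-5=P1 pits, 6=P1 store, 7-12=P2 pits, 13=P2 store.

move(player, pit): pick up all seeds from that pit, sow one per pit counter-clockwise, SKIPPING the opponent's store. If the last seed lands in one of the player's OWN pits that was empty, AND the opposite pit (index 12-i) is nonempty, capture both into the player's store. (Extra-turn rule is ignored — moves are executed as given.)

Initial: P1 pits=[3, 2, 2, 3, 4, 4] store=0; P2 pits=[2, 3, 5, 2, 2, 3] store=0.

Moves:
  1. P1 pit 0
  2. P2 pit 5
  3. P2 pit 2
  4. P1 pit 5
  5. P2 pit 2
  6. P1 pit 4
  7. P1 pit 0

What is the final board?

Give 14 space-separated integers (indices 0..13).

Move 1: P1 pit0 -> P1=[0,3,3,4,4,4](0) P2=[2,3,5,2,2,3](0)
Move 2: P2 pit5 -> P1=[1,4,3,4,4,4](0) P2=[2,3,5,2,2,0](1)
Move 3: P2 pit2 -> P1=[2,4,3,4,4,4](0) P2=[2,3,0,3,3,1](2)
Move 4: P1 pit5 -> P1=[2,4,3,4,4,0](1) P2=[3,4,1,3,3,1](2)
Move 5: P2 pit2 -> P1=[2,4,3,4,4,0](1) P2=[3,4,0,4,3,1](2)
Move 6: P1 pit4 -> P1=[2,4,3,4,0,1](2) P2=[4,5,0,4,3,1](2)
Move 7: P1 pit0 -> P1=[0,5,4,4,0,1](2) P2=[4,5,0,4,3,1](2)

Answer: 0 5 4 4 0 1 2 4 5 0 4 3 1 2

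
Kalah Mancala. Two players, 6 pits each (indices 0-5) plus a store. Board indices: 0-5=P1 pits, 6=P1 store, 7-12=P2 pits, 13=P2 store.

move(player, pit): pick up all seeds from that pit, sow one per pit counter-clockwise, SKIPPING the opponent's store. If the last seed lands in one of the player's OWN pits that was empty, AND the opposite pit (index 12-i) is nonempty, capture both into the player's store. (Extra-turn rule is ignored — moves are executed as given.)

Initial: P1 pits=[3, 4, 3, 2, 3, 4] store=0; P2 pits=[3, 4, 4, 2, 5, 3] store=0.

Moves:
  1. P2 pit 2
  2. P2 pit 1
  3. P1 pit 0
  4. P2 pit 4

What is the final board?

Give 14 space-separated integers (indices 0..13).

Move 1: P2 pit2 -> P1=[3,4,3,2,3,4](0) P2=[3,4,0,3,6,4](1)
Move 2: P2 pit1 -> P1=[3,4,3,2,3,4](0) P2=[3,0,1,4,7,5](1)
Move 3: P1 pit0 -> P1=[0,5,4,3,3,4](0) P2=[3,0,1,4,7,5](1)
Move 4: P2 pit4 -> P1=[1,6,5,4,4,4](0) P2=[3,0,1,4,0,6](2)

Answer: 1 6 5 4 4 4 0 3 0 1 4 0 6 2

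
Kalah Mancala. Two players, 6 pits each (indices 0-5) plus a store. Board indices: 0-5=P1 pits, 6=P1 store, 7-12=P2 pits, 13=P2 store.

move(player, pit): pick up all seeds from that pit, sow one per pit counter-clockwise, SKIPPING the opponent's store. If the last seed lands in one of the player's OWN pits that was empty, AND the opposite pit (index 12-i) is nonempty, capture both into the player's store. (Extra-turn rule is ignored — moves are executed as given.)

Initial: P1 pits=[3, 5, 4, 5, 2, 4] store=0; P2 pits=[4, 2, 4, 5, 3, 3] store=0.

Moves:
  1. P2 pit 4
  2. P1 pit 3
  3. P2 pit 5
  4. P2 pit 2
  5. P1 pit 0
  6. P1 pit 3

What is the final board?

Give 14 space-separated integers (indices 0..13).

Move 1: P2 pit4 -> P1=[4,5,4,5,2,4](0) P2=[4,2,4,5,0,4](1)
Move 2: P1 pit3 -> P1=[4,5,4,0,3,5](1) P2=[5,3,4,5,0,4](1)
Move 3: P2 pit5 -> P1=[5,6,5,0,3,5](1) P2=[5,3,4,5,0,0](2)
Move 4: P2 pit2 -> P1=[5,6,5,0,3,5](1) P2=[5,3,0,6,1,1](3)
Move 5: P1 pit0 -> P1=[0,7,6,1,4,6](1) P2=[5,3,0,6,1,1](3)
Move 6: P1 pit3 -> P1=[0,7,6,0,5,6](1) P2=[5,3,0,6,1,1](3)

Answer: 0 7 6 0 5 6 1 5 3 0 6 1 1 3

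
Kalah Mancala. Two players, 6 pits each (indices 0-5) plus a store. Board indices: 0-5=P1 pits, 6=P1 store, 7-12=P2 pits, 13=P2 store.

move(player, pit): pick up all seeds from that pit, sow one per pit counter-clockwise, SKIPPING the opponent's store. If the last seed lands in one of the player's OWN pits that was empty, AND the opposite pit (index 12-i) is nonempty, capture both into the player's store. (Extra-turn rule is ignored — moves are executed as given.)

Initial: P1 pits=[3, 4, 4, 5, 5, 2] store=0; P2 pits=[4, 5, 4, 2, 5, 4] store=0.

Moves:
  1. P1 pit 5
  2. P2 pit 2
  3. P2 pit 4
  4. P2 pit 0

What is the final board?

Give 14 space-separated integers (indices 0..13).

Answer: 4 5 5 6 5 0 1 0 6 1 4 1 7 2

Derivation:
Move 1: P1 pit5 -> P1=[3,4,4,5,5,0](1) P2=[5,5,4,2,5,4](0)
Move 2: P2 pit2 -> P1=[3,4,4,5,5,0](1) P2=[5,5,0,3,6,5](1)
Move 3: P2 pit4 -> P1=[4,5,5,6,5,0](1) P2=[5,5,0,3,0,6](2)
Move 4: P2 pit0 -> P1=[4,5,5,6,5,0](1) P2=[0,6,1,4,1,7](2)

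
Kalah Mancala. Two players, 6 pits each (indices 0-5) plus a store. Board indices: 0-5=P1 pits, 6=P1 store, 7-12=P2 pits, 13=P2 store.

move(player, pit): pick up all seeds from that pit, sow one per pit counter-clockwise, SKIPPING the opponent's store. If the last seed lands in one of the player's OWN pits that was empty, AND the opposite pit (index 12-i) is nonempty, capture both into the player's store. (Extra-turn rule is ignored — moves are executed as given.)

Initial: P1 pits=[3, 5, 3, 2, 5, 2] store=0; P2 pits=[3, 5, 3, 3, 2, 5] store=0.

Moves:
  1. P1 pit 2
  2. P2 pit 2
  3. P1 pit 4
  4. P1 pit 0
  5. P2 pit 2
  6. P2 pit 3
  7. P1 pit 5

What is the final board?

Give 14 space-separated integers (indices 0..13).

Move 1: P1 pit2 -> P1=[3,5,0,3,6,3](0) P2=[3,5,3,3,2,5](0)
Move 2: P2 pit2 -> P1=[3,5,0,3,6,3](0) P2=[3,5,0,4,3,6](0)
Move 3: P1 pit4 -> P1=[3,5,0,3,0,4](1) P2=[4,6,1,5,3,6](0)
Move 4: P1 pit0 -> P1=[0,6,1,4,0,4](1) P2=[4,6,1,5,3,6](0)
Move 5: P2 pit2 -> P1=[0,6,1,4,0,4](1) P2=[4,6,0,6,3,6](0)
Move 6: P2 pit3 -> P1=[1,7,2,4,0,4](1) P2=[4,6,0,0,4,7](1)
Move 7: P1 pit5 -> P1=[1,7,2,4,0,0](2) P2=[5,7,1,0,4,7](1)

Answer: 1 7 2 4 0 0 2 5 7 1 0 4 7 1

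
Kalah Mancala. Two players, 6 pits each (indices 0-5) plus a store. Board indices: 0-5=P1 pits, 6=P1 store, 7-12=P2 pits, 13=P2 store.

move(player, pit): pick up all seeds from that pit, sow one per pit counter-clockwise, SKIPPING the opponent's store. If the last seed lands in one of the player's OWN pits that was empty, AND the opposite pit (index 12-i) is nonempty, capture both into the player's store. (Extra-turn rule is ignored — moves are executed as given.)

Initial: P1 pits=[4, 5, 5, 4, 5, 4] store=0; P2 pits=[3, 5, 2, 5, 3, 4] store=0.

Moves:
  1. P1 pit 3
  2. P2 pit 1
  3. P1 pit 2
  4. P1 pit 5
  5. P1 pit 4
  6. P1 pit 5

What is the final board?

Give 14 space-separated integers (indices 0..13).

Answer: 4 5 0 1 0 0 5 7 2 5 8 6 5 1

Derivation:
Move 1: P1 pit3 -> P1=[4,5,5,0,6,5](1) P2=[4,5,2,5,3,4](0)
Move 2: P2 pit1 -> P1=[4,5,5,0,6,5](1) P2=[4,0,3,6,4,5](1)
Move 3: P1 pit2 -> P1=[4,5,0,1,7,6](2) P2=[5,0,3,6,4,5](1)
Move 4: P1 pit5 -> P1=[4,5,0,1,7,0](3) P2=[6,1,4,7,5,5](1)
Move 5: P1 pit4 -> P1=[4,5,0,1,0,1](4) P2=[7,2,5,8,6,5](1)
Move 6: P1 pit5 -> P1=[4,5,0,1,0,0](5) P2=[7,2,5,8,6,5](1)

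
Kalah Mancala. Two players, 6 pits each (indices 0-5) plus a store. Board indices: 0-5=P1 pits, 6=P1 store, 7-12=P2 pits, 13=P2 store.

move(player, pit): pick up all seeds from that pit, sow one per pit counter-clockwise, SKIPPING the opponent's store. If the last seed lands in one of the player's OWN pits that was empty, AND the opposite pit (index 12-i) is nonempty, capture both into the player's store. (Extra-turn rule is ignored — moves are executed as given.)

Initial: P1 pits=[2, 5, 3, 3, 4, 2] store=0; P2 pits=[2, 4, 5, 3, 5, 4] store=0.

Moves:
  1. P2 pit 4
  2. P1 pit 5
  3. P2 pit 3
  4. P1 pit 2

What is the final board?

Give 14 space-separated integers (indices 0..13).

Answer: 3 6 0 4 5 1 2 3 4 5 0 1 6 2

Derivation:
Move 1: P2 pit4 -> P1=[3,6,4,3,4,2](0) P2=[2,4,5,3,0,5](1)
Move 2: P1 pit5 -> P1=[3,6,4,3,4,0](1) P2=[3,4,5,3,0,5](1)
Move 3: P2 pit3 -> P1=[3,6,4,3,4,0](1) P2=[3,4,5,0,1,6](2)
Move 4: P1 pit2 -> P1=[3,6,0,4,5,1](2) P2=[3,4,5,0,1,6](2)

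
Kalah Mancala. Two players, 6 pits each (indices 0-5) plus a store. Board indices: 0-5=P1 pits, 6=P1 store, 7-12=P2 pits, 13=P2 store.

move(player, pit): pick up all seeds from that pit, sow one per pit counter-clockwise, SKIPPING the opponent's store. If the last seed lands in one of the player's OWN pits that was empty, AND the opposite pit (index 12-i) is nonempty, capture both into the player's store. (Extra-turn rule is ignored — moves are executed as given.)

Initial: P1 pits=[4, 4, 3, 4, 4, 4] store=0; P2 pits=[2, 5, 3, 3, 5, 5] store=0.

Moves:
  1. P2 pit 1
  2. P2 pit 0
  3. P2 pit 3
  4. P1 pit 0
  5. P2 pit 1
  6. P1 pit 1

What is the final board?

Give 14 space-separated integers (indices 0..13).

Move 1: P2 pit1 -> P1=[4,4,3,4,4,4](0) P2=[2,0,4,4,6,6](1)
Move 2: P2 pit0 -> P1=[4,4,3,4,4,4](0) P2=[0,1,5,4,6,6](1)
Move 3: P2 pit3 -> P1=[5,4,3,4,4,4](0) P2=[0,1,5,0,7,7](2)
Move 4: P1 pit0 -> P1=[0,5,4,5,5,5](0) P2=[0,1,5,0,7,7](2)
Move 5: P2 pit1 -> P1=[0,5,4,5,5,5](0) P2=[0,0,6,0,7,7](2)
Move 6: P1 pit1 -> P1=[0,0,5,6,6,6](1) P2=[0,0,6,0,7,7](2)

Answer: 0 0 5 6 6 6 1 0 0 6 0 7 7 2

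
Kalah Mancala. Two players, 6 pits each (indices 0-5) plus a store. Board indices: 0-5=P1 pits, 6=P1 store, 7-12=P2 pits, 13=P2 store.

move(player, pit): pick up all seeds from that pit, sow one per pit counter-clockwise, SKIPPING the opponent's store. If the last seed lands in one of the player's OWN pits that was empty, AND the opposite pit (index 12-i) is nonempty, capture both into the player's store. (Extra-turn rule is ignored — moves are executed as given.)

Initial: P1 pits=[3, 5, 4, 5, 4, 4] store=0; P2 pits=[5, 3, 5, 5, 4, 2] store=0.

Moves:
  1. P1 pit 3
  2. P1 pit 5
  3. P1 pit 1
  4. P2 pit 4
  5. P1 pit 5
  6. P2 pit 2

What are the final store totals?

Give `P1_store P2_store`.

Move 1: P1 pit3 -> P1=[3,5,4,0,5,5](1) P2=[6,4,5,5,4,2](0)
Move 2: P1 pit5 -> P1=[3,5,4,0,5,0](2) P2=[7,5,6,6,4,2](0)
Move 3: P1 pit1 -> P1=[3,0,5,1,6,1](3) P2=[7,5,6,6,4,2](0)
Move 4: P2 pit4 -> P1=[4,1,5,1,6,1](3) P2=[7,5,6,6,0,3](1)
Move 5: P1 pit5 -> P1=[4,1,5,1,6,0](4) P2=[7,5,6,6,0,3](1)
Move 6: P2 pit2 -> P1=[5,2,5,1,6,0](4) P2=[7,5,0,7,1,4](2)

Answer: 4 2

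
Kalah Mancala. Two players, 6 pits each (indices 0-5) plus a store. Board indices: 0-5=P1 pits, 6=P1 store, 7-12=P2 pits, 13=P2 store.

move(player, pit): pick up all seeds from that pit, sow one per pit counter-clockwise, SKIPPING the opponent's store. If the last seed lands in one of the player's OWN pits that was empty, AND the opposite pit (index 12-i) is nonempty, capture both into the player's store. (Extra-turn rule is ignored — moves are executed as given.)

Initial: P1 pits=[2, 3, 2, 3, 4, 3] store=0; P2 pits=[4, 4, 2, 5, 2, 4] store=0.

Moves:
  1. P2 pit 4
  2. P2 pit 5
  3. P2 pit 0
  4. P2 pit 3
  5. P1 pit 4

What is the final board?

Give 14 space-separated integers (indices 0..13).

Move 1: P2 pit4 -> P1=[2,3,2,3,4,3](0) P2=[4,4,2,5,0,5](1)
Move 2: P2 pit5 -> P1=[3,4,3,4,4,3](0) P2=[4,4,2,5,0,0](2)
Move 3: P2 pit0 -> P1=[3,0,3,4,4,3](0) P2=[0,5,3,6,0,0](7)
Move 4: P2 pit3 -> P1=[4,1,4,4,4,3](0) P2=[0,5,3,0,1,1](8)
Move 5: P1 pit4 -> P1=[4,1,4,4,0,4](1) P2=[1,6,3,0,1,1](8)

Answer: 4 1 4 4 0 4 1 1 6 3 0 1 1 8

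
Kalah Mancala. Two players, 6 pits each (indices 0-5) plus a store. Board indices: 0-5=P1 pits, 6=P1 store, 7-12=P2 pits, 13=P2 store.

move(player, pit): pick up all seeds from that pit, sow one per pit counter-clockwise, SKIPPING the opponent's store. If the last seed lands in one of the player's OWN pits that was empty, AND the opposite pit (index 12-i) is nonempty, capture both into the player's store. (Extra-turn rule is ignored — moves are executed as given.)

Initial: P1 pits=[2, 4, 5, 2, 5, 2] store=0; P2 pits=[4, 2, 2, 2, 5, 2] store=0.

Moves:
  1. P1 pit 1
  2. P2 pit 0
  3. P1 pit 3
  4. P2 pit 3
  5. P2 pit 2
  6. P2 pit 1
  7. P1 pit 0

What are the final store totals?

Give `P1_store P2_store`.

Answer: 1 1

Derivation:
Move 1: P1 pit1 -> P1=[2,0,6,3,6,3](0) P2=[4,2,2,2,5,2](0)
Move 2: P2 pit0 -> P1=[2,0,6,3,6,3](0) P2=[0,3,3,3,6,2](0)
Move 3: P1 pit3 -> P1=[2,0,6,0,7,4](1) P2=[0,3,3,3,6,2](0)
Move 4: P2 pit3 -> P1=[2,0,6,0,7,4](1) P2=[0,3,3,0,7,3](1)
Move 5: P2 pit2 -> P1=[2,0,6,0,7,4](1) P2=[0,3,0,1,8,4](1)
Move 6: P2 pit1 -> P1=[2,0,6,0,7,4](1) P2=[0,0,1,2,9,4](1)
Move 7: P1 pit0 -> P1=[0,1,7,0,7,4](1) P2=[0,0,1,2,9,4](1)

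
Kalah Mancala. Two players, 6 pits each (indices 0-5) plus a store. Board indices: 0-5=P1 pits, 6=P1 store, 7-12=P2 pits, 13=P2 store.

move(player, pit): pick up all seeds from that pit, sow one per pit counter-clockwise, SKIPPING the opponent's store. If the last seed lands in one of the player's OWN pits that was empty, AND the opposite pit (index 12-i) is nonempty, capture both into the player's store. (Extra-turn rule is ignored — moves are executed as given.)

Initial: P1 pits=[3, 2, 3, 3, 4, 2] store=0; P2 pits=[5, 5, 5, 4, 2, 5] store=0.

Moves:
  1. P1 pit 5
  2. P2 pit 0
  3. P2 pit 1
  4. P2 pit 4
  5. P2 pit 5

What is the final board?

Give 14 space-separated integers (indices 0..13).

Move 1: P1 pit5 -> P1=[3,2,3,3,4,0](1) P2=[6,5,5,4,2,5](0)
Move 2: P2 pit0 -> P1=[3,2,3,3,4,0](1) P2=[0,6,6,5,3,6](1)
Move 3: P2 pit1 -> P1=[4,2,3,3,4,0](1) P2=[0,0,7,6,4,7](2)
Move 4: P2 pit4 -> P1=[5,3,3,3,4,0](1) P2=[0,0,7,6,0,8](3)
Move 5: P2 pit5 -> P1=[6,4,4,4,5,0](1) P2=[0,0,7,6,0,0](6)

Answer: 6 4 4 4 5 0 1 0 0 7 6 0 0 6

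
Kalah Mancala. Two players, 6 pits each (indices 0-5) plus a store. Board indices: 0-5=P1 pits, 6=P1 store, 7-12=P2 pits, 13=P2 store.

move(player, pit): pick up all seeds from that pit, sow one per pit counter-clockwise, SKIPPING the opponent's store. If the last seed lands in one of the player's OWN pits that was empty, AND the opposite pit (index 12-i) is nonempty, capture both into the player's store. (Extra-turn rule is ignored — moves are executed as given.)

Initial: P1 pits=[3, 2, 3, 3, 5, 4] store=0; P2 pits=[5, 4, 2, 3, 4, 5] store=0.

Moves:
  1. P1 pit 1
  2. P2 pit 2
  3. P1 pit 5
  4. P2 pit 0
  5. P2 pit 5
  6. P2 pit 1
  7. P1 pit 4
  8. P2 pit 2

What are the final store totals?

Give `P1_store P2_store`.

Answer: 2 4

Derivation:
Move 1: P1 pit1 -> P1=[3,0,4,4,5,4](0) P2=[5,4,2,3,4,5](0)
Move 2: P2 pit2 -> P1=[3,0,4,4,5,4](0) P2=[5,4,0,4,5,5](0)
Move 3: P1 pit5 -> P1=[3,0,4,4,5,0](1) P2=[6,5,1,4,5,5](0)
Move 4: P2 pit0 -> P1=[3,0,4,4,5,0](1) P2=[0,6,2,5,6,6](1)
Move 5: P2 pit5 -> P1=[4,1,5,5,6,0](1) P2=[0,6,2,5,6,0](2)
Move 6: P2 pit1 -> P1=[5,1,5,5,6,0](1) P2=[0,0,3,6,7,1](3)
Move 7: P1 pit4 -> P1=[5,1,5,5,0,1](2) P2=[1,1,4,7,7,1](3)
Move 8: P2 pit2 -> P1=[5,1,5,5,0,1](2) P2=[1,1,0,8,8,2](4)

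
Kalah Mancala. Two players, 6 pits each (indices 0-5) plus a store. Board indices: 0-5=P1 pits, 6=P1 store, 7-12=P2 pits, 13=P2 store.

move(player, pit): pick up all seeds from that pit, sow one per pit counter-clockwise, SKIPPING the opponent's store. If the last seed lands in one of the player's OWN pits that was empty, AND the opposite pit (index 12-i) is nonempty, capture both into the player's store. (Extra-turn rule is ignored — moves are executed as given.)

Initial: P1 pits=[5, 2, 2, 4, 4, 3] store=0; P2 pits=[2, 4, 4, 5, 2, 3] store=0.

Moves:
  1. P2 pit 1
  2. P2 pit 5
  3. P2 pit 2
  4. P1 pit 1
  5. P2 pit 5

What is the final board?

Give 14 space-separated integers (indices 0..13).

Answer: 7 0 4 5 5 3 0 2 0 0 7 4 0 3

Derivation:
Move 1: P2 pit1 -> P1=[5,2,2,4,4,3](0) P2=[2,0,5,6,3,4](0)
Move 2: P2 pit5 -> P1=[6,3,3,4,4,3](0) P2=[2,0,5,6,3,0](1)
Move 3: P2 pit2 -> P1=[7,3,3,4,4,3](0) P2=[2,0,0,7,4,1](2)
Move 4: P1 pit1 -> P1=[7,0,4,5,5,3](0) P2=[2,0,0,7,4,1](2)
Move 5: P2 pit5 -> P1=[7,0,4,5,5,3](0) P2=[2,0,0,7,4,0](3)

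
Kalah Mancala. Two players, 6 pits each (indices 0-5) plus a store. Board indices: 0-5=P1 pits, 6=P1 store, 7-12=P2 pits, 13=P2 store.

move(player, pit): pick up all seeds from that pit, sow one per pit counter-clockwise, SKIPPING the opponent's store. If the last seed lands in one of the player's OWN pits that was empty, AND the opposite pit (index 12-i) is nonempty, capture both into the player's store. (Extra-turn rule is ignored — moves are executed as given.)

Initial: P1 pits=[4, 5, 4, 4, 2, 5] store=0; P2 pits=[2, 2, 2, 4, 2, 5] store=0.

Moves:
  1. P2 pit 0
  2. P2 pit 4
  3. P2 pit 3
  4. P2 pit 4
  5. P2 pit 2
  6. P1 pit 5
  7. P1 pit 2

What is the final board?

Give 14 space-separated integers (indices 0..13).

Answer: 5 5 0 5 3 1 2 1 4 1 2 1 9 2

Derivation:
Move 1: P2 pit0 -> P1=[4,5,4,4,2,5](0) P2=[0,3,3,4,2,5](0)
Move 2: P2 pit4 -> P1=[4,5,4,4,2,5](0) P2=[0,3,3,4,0,6](1)
Move 3: P2 pit3 -> P1=[5,5,4,4,2,5](0) P2=[0,3,3,0,1,7](2)
Move 4: P2 pit4 -> P1=[5,5,4,4,2,5](0) P2=[0,3,3,0,0,8](2)
Move 5: P2 pit2 -> P1=[5,5,4,4,2,5](0) P2=[0,3,0,1,1,9](2)
Move 6: P1 pit5 -> P1=[5,5,4,4,2,0](1) P2=[1,4,1,2,1,9](2)
Move 7: P1 pit2 -> P1=[5,5,0,5,3,1](2) P2=[1,4,1,2,1,9](2)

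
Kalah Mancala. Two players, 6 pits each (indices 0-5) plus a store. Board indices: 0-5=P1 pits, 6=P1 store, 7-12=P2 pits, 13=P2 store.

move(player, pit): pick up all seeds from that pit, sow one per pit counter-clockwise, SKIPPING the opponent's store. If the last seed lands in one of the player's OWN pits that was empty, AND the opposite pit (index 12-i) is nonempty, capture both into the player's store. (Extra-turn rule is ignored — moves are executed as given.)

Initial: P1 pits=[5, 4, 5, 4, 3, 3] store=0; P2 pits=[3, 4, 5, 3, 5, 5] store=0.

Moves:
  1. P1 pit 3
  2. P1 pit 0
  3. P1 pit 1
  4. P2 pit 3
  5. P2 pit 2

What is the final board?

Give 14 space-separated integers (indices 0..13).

Answer: 1 0 7 2 6 6 2 4 4 0 1 7 7 2

Derivation:
Move 1: P1 pit3 -> P1=[5,4,5,0,4,4](1) P2=[4,4,5,3,5,5](0)
Move 2: P1 pit0 -> P1=[0,5,6,1,5,5](1) P2=[4,4,5,3,5,5](0)
Move 3: P1 pit1 -> P1=[0,0,7,2,6,6](2) P2=[4,4,5,3,5,5](0)
Move 4: P2 pit3 -> P1=[0,0,7,2,6,6](2) P2=[4,4,5,0,6,6](1)
Move 5: P2 pit2 -> P1=[1,0,7,2,6,6](2) P2=[4,4,0,1,7,7](2)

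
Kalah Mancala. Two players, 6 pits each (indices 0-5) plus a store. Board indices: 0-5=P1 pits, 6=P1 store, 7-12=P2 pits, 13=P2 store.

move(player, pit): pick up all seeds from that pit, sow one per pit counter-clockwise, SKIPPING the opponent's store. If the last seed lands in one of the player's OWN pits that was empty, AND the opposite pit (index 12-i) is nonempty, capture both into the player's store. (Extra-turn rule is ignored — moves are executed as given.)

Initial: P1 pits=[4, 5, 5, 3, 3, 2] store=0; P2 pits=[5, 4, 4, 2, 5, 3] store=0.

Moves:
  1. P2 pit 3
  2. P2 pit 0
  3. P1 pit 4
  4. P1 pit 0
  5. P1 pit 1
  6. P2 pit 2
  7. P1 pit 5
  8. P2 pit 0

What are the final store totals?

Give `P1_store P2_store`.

Answer: 9 1

Derivation:
Move 1: P2 pit3 -> P1=[4,5,5,3,3,2](0) P2=[5,4,4,0,6,4](0)
Move 2: P2 pit0 -> P1=[4,5,5,3,3,2](0) P2=[0,5,5,1,7,5](0)
Move 3: P1 pit4 -> P1=[4,5,5,3,0,3](1) P2=[1,5,5,1,7,5](0)
Move 4: P1 pit0 -> P1=[0,6,6,4,0,3](7) P2=[1,0,5,1,7,5](0)
Move 5: P1 pit1 -> P1=[0,0,7,5,1,4](8) P2=[2,0,5,1,7,5](0)
Move 6: P2 pit2 -> P1=[1,0,7,5,1,4](8) P2=[2,0,0,2,8,6](1)
Move 7: P1 pit5 -> P1=[1,0,7,5,1,0](9) P2=[3,1,1,2,8,6](1)
Move 8: P2 pit0 -> P1=[1,0,7,5,1,0](9) P2=[0,2,2,3,8,6](1)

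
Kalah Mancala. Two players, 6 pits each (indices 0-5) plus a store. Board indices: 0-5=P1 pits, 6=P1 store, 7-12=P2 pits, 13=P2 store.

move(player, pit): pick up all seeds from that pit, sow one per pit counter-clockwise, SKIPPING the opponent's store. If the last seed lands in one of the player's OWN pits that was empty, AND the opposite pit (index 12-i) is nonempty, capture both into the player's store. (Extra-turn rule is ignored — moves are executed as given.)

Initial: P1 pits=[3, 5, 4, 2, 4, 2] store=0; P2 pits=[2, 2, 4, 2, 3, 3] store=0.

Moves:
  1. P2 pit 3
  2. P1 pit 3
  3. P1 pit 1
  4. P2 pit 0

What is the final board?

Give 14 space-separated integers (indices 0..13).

Answer: 3 0 5 1 6 4 1 0 3 5 0 4 4 0

Derivation:
Move 1: P2 pit3 -> P1=[3,5,4,2,4,2](0) P2=[2,2,4,0,4,4](0)
Move 2: P1 pit3 -> P1=[3,5,4,0,5,3](0) P2=[2,2,4,0,4,4](0)
Move 3: P1 pit1 -> P1=[3,0,5,1,6,4](1) P2=[2,2,4,0,4,4](0)
Move 4: P2 pit0 -> P1=[3,0,5,1,6,4](1) P2=[0,3,5,0,4,4](0)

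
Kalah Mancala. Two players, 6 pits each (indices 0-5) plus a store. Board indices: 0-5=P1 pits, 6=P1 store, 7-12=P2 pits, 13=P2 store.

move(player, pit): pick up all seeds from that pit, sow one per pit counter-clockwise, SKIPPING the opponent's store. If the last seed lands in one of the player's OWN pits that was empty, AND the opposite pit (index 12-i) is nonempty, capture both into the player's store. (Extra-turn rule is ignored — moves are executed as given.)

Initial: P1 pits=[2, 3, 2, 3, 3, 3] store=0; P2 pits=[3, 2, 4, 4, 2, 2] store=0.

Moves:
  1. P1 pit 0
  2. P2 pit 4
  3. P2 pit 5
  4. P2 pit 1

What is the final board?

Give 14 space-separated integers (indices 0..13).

Answer: 1 5 3 3 3 3 0 3 0 5 5 0 0 2

Derivation:
Move 1: P1 pit0 -> P1=[0,4,3,3,3,3](0) P2=[3,2,4,4,2,2](0)
Move 2: P2 pit4 -> P1=[0,4,3,3,3,3](0) P2=[3,2,4,4,0,3](1)
Move 3: P2 pit5 -> P1=[1,5,3,3,3,3](0) P2=[3,2,4,4,0,0](2)
Move 4: P2 pit1 -> P1=[1,5,3,3,3,3](0) P2=[3,0,5,5,0,0](2)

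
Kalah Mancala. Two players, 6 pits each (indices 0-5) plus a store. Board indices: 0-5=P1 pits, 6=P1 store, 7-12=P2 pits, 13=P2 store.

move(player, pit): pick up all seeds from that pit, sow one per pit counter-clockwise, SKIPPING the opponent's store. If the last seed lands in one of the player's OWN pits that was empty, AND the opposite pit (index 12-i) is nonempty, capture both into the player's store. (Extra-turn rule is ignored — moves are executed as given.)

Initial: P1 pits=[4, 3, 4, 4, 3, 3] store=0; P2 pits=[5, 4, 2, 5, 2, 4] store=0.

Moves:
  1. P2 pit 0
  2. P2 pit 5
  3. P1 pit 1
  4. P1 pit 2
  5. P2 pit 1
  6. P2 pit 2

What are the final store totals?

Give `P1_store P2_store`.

Move 1: P2 pit0 -> P1=[4,3,4,4,3,3](0) P2=[0,5,3,6,3,5](0)
Move 2: P2 pit5 -> P1=[5,4,5,5,3,3](0) P2=[0,5,3,6,3,0](1)
Move 3: P1 pit1 -> P1=[5,0,6,6,4,4](0) P2=[0,5,3,6,3,0](1)
Move 4: P1 pit2 -> P1=[5,0,0,7,5,5](1) P2=[1,6,3,6,3,0](1)
Move 5: P2 pit1 -> P1=[6,0,0,7,5,5](1) P2=[1,0,4,7,4,1](2)
Move 6: P2 pit2 -> P1=[6,0,0,7,5,5](1) P2=[1,0,0,8,5,2](3)

Answer: 1 3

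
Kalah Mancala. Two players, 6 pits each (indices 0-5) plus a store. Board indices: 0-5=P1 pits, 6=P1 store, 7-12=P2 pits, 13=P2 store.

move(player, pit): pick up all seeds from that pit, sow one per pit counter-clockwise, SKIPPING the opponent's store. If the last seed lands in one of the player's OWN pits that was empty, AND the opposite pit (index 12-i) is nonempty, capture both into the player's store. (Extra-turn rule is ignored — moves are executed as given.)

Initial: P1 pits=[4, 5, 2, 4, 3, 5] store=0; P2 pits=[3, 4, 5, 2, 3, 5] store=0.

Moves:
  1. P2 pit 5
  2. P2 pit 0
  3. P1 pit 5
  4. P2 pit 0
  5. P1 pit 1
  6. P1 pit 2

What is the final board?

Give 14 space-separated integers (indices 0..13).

Move 1: P2 pit5 -> P1=[5,6,3,5,3,5](0) P2=[3,4,5,2,3,0](1)
Move 2: P2 pit0 -> P1=[5,6,3,5,3,5](0) P2=[0,5,6,3,3,0](1)
Move 3: P1 pit5 -> P1=[5,6,3,5,3,0](1) P2=[1,6,7,4,3,0](1)
Move 4: P2 pit0 -> P1=[5,6,3,5,3,0](1) P2=[0,7,7,4,3,0](1)
Move 5: P1 pit1 -> P1=[5,0,4,6,4,1](2) P2=[1,7,7,4,3,0](1)
Move 6: P1 pit2 -> P1=[5,0,0,7,5,2](3) P2=[1,7,7,4,3,0](1)

Answer: 5 0 0 7 5 2 3 1 7 7 4 3 0 1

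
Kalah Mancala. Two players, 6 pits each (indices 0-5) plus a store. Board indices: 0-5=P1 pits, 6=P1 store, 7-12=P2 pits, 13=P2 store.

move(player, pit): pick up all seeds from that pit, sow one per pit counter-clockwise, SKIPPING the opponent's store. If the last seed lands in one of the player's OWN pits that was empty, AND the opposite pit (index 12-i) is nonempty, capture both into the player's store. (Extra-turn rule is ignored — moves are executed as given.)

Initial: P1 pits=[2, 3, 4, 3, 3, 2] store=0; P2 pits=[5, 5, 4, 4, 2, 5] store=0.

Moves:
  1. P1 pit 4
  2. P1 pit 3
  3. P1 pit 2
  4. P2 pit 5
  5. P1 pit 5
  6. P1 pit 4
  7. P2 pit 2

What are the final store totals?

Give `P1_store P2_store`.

Answer: 5 2

Derivation:
Move 1: P1 pit4 -> P1=[2,3,4,3,0,3](1) P2=[6,5,4,4,2,5](0)
Move 2: P1 pit3 -> P1=[2,3,4,0,1,4](2) P2=[6,5,4,4,2,5](0)
Move 3: P1 pit2 -> P1=[2,3,0,1,2,5](3) P2=[6,5,4,4,2,5](0)
Move 4: P2 pit5 -> P1=[3,4,1,2,2,5](3) P2=[6,5,4,4,2,0](1)
Move 5: P1 pit5 -> P1=[3,4,1,2,2,0](4) P2=[7,6,5,5,2,0](1)
Move 6: P1 pit4 -> P1=[3,4,1,2,0,1](5) P2=[7,6,5,5,2,0](1)
Move 7: P2 pit2 -> P1=[4,4,1,2,0,1](5) P2=[7,6,0,6,3,1](2)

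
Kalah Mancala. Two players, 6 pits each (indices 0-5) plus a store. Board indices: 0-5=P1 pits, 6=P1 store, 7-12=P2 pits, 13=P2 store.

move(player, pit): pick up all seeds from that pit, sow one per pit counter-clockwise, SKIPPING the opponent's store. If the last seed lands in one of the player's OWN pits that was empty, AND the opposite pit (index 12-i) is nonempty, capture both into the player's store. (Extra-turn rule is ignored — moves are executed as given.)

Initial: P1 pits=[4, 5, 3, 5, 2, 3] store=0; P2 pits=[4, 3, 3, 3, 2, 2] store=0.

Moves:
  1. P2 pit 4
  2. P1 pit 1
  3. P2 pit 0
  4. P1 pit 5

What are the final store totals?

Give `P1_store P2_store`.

Answer: 2 1

Derivation:
Move 1: P2 pit4 -> P1=[4,5,3,5,2,3](0) P2=[4,3,3,3,0,3](1)
Move 2: P1 pit1 -> P1=[4,0,4,6,3,4](1) P2=[4,3,3,3,0,3](1)
Move 3: P2 pit0 -> P1=[4,0,4,6,3,4](1) P2=[0,4,4,4,1,3](1)
Move 4: P1 pit5 -> P1=[4,0,4,6,3,0](2) P2=[1,5,5,4,1,3](1)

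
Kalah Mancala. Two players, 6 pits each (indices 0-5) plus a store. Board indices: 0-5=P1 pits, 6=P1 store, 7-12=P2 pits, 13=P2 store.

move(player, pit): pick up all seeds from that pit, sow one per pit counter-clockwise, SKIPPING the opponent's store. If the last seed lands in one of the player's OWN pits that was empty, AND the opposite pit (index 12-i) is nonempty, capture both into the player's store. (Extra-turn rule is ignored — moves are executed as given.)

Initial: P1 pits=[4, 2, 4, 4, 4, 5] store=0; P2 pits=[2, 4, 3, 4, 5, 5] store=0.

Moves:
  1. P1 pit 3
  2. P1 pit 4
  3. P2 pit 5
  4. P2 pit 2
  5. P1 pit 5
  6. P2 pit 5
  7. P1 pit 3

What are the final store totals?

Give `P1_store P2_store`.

Move 1: P1 pit3 -> P1=[4,2,4,0,5,6](1) P2=[3,4,3,4,5,5](0)
Move 2: P1 pit4 -> P1=[4,2,4,0,0,7](2) P2=[4,5,4,4,5,5](0)
Move 3: P2 pit5 -> P1=[5,3,5,1,0,7](2) P2=[4,5,4,4,5,0](1)
Move 4: P2 pit2 -> P1=[5,3,5,1,0,7](2) P2=[4,5,0,5,6,1](2)
Move 5: P1 pit5 -> P1=[5,3,5,1,0,0](3) P2=[5,6,1,6,7,2](2)
Move 6: P2 pit5 -> P1=[6,3,5,1,0,0](3) P2=[5,6,1,6,7,0](3)
Move 7: P1 pit3 -> P1=[6,3,5,0,0,0](10) P2=[5,0,1,6,7,0](3)

Answer: 10 3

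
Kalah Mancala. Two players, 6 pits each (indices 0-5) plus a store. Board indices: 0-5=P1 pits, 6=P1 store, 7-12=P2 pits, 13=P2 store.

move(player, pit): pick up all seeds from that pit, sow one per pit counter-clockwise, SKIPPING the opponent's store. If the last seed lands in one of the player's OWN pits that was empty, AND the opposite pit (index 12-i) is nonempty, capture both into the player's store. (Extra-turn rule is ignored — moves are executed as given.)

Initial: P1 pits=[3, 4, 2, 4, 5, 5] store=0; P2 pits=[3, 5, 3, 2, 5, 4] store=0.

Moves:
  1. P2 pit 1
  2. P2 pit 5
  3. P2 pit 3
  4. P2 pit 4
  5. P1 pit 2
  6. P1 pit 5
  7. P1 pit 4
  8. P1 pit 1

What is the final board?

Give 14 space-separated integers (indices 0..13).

Move 1: P2 pit1 -> P1=[3,4,2,4,5,5](0) P2=[3,0,4,3,6,5](1)
Move 2: P2 pit5 -> P1=[4,5,3,5,5,5](0) P2=[3,0,4,3,6,0](2)
Move 3: P2 pit3 -> P1=[4,5,3,5,5,5](0) P2=[3,0,4,0,7,1](3)
Move 4: P2 pit4 -> P1=[5,6,4,6,6,5](0) P2=[3,0,4,0,0,2](4)
Move 5: P1 pit2 -> P1=[5,6,0,7,7,6](1) P2=[3,0,4,0,0,2](4)
Move 6: P1 pit5 -> P1=[5,6,0,7,7,0](2) P2=[4,1,5,1,1,2](4)
Move 7: P1 pit4 -> P1=[5,6,0,7,0,1](3) P2=[5,2,6,2,2,2](4)
Move 8: P1 pit1 -> P1=[5,0,1,8,1,2](4) P2=[6,2,6,2,2,2](4)

Answer: 5 0 1 8 1 2 4 6 2 6 2 2 2 4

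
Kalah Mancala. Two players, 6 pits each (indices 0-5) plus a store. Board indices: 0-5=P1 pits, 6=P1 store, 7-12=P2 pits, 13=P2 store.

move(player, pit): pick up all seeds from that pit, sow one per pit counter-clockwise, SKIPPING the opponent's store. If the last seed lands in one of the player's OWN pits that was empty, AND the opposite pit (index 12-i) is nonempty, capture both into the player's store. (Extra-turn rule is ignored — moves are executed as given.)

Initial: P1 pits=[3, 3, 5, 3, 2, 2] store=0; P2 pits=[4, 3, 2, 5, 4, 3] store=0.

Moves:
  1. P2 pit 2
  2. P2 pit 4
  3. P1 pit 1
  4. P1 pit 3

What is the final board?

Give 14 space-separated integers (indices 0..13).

Answer: 4 0 7 0 4 4 1 5 3 0 6 0 4 1

Derivation:
Move 1: P2 pit2 -> P1=[3,3,5,3,2,2](0) P2=[4,3,0,6,5,3](0)
Move 2: P2 pit4 -> P1=[4,4,6,3,2,2](0) P2=[4,3,0,6,0,4](1)
Move 3: P1 pit1 -> P1=[4,0,7,4,3,3](0) P2=[4,3,0,6,0,4](1)
Move 4: P1 pit3 -> P1=[4,0,7,0,4,4](1) P2=[5,3,0,6,0,4](1)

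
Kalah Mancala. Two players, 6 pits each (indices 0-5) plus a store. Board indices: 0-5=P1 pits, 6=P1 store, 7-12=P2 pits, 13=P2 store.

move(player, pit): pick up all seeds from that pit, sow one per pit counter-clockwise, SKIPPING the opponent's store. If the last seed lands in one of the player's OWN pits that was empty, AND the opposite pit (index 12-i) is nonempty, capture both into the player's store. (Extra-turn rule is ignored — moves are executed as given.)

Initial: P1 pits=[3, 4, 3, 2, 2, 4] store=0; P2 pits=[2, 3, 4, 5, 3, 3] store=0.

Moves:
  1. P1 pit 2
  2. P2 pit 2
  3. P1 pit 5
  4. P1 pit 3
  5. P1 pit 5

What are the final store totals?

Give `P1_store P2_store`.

Move 1: P1 pit2 -> P1=[3,4,0,3,3,5](0) P2=[2,3,4,5,3,3](0)
Move 2: P2 pit2 -> P1=[3,4,0,3,3,5](0) P2=[2,3,0,6,4,4](1)
Move 3: P1 pit5 -> P1=[3,4,0,3,3,0](1) P2=[3,4,1,7,4,4](1)
Move 4: P1 pit3 -> P1=[3,4,0,0,4,1](2) P2=[3,4,1,7,4,4](1)
Move 5: P1 pit5 -> P1=[3,4,0,0,4,0](3) P2=[3,4,1,7,4,4](1)

Answer: 3 1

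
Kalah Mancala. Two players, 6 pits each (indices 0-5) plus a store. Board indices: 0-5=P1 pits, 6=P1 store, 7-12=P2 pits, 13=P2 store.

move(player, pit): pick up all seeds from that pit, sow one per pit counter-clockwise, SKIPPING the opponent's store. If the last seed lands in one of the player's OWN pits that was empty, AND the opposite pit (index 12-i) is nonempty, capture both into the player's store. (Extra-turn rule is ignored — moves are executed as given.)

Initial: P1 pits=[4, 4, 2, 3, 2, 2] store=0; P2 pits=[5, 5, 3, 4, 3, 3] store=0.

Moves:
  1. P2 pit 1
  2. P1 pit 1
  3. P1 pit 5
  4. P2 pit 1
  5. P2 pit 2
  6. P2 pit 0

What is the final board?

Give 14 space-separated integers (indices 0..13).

Move 1: P2 pit1 -> P1=[4,4,2,3,2,2](0) P2=[5,0,4,5,4,4](1)
Move 2: P1 pit1 -> P1=[4,0,3,4,3,3](0) P2=[5,0,4,5,4,4](1)
Move 3: P1 pit5 -> P1=[4,0,3,4,3,0](1) P2=[6,1,4,5,4,4](1)
Move 4: P2 pit1 -> P1=[4,0,3,4,3,0](1) P2=[6,0,5,5,4,4](1)
Move 5: P2 pit2 -> P1=[5,0,3,4,3,0](1) P2=[6,0,0,6,5,5](2)
Move 6: P2 pit0 -> P1=[5,0,3,4,3,0](1) P2=[0,1,1,7,6,6](3)

Answer: 5 0 3 4 3 0 1 0 1 1 7 6 6 3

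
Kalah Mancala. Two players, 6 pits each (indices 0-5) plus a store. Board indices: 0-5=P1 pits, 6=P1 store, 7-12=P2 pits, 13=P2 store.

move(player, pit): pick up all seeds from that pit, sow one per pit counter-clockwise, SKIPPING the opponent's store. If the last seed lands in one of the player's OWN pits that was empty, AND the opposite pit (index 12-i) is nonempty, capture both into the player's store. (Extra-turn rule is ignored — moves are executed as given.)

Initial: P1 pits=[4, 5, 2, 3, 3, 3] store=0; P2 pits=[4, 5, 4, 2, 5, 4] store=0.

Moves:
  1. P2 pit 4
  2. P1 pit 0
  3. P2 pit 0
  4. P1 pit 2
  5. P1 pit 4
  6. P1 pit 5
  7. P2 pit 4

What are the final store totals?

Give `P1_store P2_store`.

Move 1: P2 pit4 -> P1=[5,6,3,3,3,3](0) P2=[4,5,4,2,0,5](1)
Move 2: P1 pit0 -> P1=[0,7,4,4,4,4](0) P2=[4,5,4,2,0,5](1)
Move 3: P2 pit0 -> P1=[0,0,4,4,4,4](0) P2=[0,6,5,3,0,5](9)
Move 4: P1 pit2 -> P1=[0,0,0,5,5,5](1) P2=[0,6,5,3,0,5](9)
Move 5: P1 pit4 -> P1=[0,0,0,5,0,6](2) P2=[1,7,6,3,0,5](9)
Move 6: P1 pit5 -> P1=[0,0,0,5,0,0](3) P2=[2,8,7,4,1,5](9)
Move 7: P2 pit4 -> P1=[0,0,0,5,0,0](3) P2=[2,8,7,4,0,6](9)

Answer: 3 9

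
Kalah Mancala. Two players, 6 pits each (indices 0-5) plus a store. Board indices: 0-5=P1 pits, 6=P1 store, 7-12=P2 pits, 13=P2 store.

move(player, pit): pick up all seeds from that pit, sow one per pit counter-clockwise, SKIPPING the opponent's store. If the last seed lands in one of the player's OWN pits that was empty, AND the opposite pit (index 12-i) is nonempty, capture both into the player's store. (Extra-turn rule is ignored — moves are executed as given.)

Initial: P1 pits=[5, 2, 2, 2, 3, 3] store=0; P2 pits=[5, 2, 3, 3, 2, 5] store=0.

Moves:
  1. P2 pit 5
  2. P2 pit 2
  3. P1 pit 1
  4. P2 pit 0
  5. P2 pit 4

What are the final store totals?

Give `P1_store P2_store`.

Answer: 0 9

Derivation:
Move 1: P2 pit5 -> P1=[6,3,3,3,3,3](0) P2=[5,2,3,3,2,0](1)
Move 2: P2 pit2 -> P1=[0,3,3,3,3,3](0) P2=[5,2,0,4,3,0](8)
Move 3: P1 pit1 -> P1=[0,0,4,4,4,3](0) P2=[5,2,0,4,3,0](8)
Move 4: P2 pit0 -> P1=[0,0,4,4,4,3](0) P2=[0,3,1,5,4,1](8)
Move 5: P2 pit4 -> P1=[1,1,4,4,4,3](0) P2=[0,3,1,5,0,2](9)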